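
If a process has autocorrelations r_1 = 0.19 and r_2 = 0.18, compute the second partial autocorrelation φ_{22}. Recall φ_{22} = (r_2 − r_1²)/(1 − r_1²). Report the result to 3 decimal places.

φ_{22} = (r_2 − r_1²) / (1 − r_1²)
r_1² = (0.19)² = 0.0361
Numerator = 0.18 − 0.0361 = 0.1439; denominator = 1 − 0.0361 = 0.9639
φ_{22} = 0.1439 / 0.9639 = 0.149

0.149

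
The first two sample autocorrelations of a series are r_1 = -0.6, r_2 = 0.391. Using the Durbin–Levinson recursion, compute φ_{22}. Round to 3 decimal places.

φ_{22} = (r_2 − r_1²) / (1 − r_1²)
r_1² = (-0.6)² = 0.36
Numerator = 0.391 − 0.3600 = 0.0310; denominator = 1 − 0.3600 = 0.6400
φ_{22} = 0.0310 / 0.6400 = 0.048

0.048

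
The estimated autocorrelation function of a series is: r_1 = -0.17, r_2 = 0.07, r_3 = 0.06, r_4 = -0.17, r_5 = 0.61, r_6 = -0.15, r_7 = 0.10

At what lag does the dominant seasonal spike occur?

5

The largest autocorrelation is r_5 = 0.61; the remaining lags stay at or below 0.10.
The dominant spike at lag 5 indicates a seasonal period of 5.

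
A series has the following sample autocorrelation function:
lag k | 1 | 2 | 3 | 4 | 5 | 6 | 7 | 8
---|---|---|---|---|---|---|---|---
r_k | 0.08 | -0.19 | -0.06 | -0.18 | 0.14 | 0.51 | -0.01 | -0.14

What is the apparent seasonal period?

The largest autocorrelation is r_6 = 0.51; the remaining lags stay at or below 0.14.
The dominant spike at lag 6 indicates a seasonal period of 6.

6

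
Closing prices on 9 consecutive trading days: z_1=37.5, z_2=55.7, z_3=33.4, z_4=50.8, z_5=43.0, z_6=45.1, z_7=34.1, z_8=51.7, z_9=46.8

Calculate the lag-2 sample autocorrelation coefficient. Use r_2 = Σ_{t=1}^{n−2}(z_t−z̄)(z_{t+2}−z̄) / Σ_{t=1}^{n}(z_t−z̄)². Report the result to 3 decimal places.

0.318

Mean z̄ = (37.5 + 55.7 + 33.4 + 50.8 + 43.0 + 45.1 + 34.1 + 51.7 + 46.8)/9 = 44.2333
Numerator Σ_{t=1}^{7}(z_t−z̄)(z_{t+2}−z̄) = 160.2544
Denominator Σ(z_t−z̄)² = 504.6000
r_2 = 160.2544 / 504.6000 = 0.318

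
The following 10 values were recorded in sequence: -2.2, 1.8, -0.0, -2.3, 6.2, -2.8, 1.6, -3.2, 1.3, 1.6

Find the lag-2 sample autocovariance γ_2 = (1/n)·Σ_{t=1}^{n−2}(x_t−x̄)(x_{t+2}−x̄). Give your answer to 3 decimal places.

1.816

Mean x̄ = (-2.2 + 1.8 − 0.0 − 2.3 + 6.2 − 2.8 + 1.6 − 3.2 + 1.3 + 1.6)/10 = 0.2000
Σ_{t=1}^{8}(x_t−x̄)(x_{t+2}−x̄) = 18.1600
γ_2 = 18.1600 / 10 = 1.816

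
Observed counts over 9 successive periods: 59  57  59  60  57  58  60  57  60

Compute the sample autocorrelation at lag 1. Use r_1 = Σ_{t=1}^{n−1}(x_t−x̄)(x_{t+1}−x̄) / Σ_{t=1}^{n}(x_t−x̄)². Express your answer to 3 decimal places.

Mean x̄ = (59 + 57 + 59 + 60 + 57 + 58 + 60 + 57 + 60)/9 = 58.5556
Numerator Σ_{t=1}^{8}(x_t−x̄)(x_{t+1}−x̄) = -7.4198
Denominator Σ(x_t−x̄)² = 14.2222
r_1 = -7.4198 / 14.2222 = -0.522

-0.522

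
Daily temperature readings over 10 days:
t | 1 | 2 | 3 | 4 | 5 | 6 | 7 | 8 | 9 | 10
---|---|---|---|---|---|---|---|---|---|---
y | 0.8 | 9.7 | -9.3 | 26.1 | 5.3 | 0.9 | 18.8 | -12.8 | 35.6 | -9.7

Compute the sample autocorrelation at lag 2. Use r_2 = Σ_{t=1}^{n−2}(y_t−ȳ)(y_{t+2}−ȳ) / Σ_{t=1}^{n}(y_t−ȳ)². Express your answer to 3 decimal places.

Mean ȳ = (0.8 + 9.7 − 9.3 + 26.1 + 5.3 + 0.9 + 18.8 − 12.8 + 35.6 − 9.7)/10 = 6.5400
Numerator Σ_{t=1}^{8}(y_t−ȳ)(y_{t+2}−ȳ) = 826.2868
Denominator Σ(y_t−ȳ)² = 2342.3440
r_2 = 826.2868 / 2342.3440 = 0.353

0.353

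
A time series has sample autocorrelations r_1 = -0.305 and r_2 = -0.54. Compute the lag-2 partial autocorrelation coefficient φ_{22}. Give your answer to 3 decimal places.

-0.698

φ_{22} = (r_2 − r_1²) / (1 − r_1²)
r_1² = (-0.305)² = 0.093025
Numerator = -0.54 − 0.0930 = -0.6330; denominator = 1 − 0.0930 = 0.9070
φ_{22} = -0.6330 / 0.9070 = -0.698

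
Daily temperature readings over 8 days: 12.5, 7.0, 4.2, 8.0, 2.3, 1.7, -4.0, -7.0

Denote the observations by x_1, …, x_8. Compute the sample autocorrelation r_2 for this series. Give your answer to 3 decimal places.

Mean x̄ = (12.5 + 7.0 + 4.2 + 8.0 + 2.3 + 1.7 − 4.0 − 7.0)/8 = 3.0875
Σ(x_t−x̄)(x_{t+2}−x̄) = (10.4714) + (19.2202) + (-0.8761) + (-6.8161) + (5.5814) + (13.9964) = 41.5772
Denominator Σ(x_t−x̄)² = 283.8088
r_2 = 41.5772 / 283.8088 = 0.146

0.146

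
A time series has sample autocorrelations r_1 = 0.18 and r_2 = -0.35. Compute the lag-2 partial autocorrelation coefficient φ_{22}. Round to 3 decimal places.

-0.395

φ_{22} = (r_2 − r_1²) / (1 − r_1²)
r_1² = (0.18)² = 0.0324
Numerator = -0.35 − 0.0324 = -0.3824; denominator = 1 − 0.0324 = 0.9676
φ_{22} = -0.3824 / 0.9676 = -0.395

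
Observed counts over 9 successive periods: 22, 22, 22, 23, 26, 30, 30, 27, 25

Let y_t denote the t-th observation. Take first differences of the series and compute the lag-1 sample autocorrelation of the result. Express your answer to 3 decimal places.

First differences Δy: 0, 0, 1, 3, 4, 0, -3, -2
Mean of differences = 0.3750
Numerator Σ(Δy_t−Δȳ)(Δy_{t+1}−Δȳ) = 18.9844
Denominator Σ(Δy_t−Δȳ)² = 37.8750
r_1(Δy) = 18.9844 / 37.8750 = 0.501

0.501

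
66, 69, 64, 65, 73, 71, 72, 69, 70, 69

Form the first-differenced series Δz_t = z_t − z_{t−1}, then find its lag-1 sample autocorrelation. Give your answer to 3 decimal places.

-0.328

First differences Δz: 3, -5, 1, 8, -2, 1, -3, 1, -1
Mean of differences = 0.3333
Numerator Σ(Δz_t−Δz̄)(Δz_{t+1}−Δz̄) = -37.4444
Denominator Σ(Δz_t−Δz̄)² = 114.0000
r_1(Δz) = -37.4444 / 114.0000 = -0.328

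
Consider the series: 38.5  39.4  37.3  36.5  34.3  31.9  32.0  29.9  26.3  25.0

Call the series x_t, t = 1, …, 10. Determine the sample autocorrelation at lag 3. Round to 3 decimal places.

0.135

Mean x̄ = (38.5 + 39.4 + 37.3 + 36.5 + 34.3 + 31.9 + 32.0 + 29.9 + 26.3 + 25.0)/10 = 33.1100
Σ(x_t−x̄)(x_{t+3}−x̄) = (18.2721) + (7.4851) + (-5.0699) + (-3.7629) + (-3.8199) + (8.2401) + (9.0021) = 30.3467
Denominator Σ(x_t−x̄)² = 224.2290
r_3 = 30.3467 / 224.2290 = 0.135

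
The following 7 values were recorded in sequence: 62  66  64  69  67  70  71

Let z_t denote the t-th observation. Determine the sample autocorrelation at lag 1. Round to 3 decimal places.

Mean z̄ = (62 + 66 + 64 + 69 + 67 + 70 + 71)/7 = 67.0000
Deviations from mean: -5.0000, -1.0000, -3.0000, 2.0000, 0.0000, 3.0000, 4.0000
Numerator Σ_{t=1}^{6}(z_t−z̄)(z_{t+1}−z̄) = 14.0000
Denominator Σ(z_t−z̄)² = 64.0000
r_1 = 14.0000 / 64.0000 = 0.219

0.219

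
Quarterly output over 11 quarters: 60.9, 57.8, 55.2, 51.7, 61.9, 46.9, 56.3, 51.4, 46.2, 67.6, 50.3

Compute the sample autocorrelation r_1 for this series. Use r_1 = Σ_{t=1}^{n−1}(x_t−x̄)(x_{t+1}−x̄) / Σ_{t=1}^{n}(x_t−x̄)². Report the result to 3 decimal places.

-0.491

Mean x̄ = (60.9 + 57.8 + 55.2 + 51.7 + 61.9 + 46.9 + 56.3 + 51.4 + 46.2 + 67.6 + 50.3)/11 = 55.1091
Numerator Σ_{t=1}^{10}(x_t−x̄)(x_{t+1}−x̄) = -215.8819
Denominator Σ(x_t−x̄)² = 439.6091
r_1 = -215.8819 / 439.6091 = -0.491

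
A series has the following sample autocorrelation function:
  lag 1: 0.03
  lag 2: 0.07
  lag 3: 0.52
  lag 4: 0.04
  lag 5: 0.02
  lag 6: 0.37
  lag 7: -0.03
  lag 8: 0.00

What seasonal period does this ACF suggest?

The largest autocorrelation is r_3 = 0.52, with a weaker echo at lag 6 (0.37); the remaining lags stay at or below 0.07.
The dominant spike at lag 3 indicates a seasonal period of 3.

3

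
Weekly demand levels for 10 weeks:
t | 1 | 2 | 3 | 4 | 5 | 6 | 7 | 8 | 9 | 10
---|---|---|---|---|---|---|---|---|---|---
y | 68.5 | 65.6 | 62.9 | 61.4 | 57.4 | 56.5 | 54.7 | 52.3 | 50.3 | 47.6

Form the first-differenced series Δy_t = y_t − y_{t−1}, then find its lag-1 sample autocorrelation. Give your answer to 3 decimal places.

-0.507

First differences Δy: -2.9, -2.7, -1.5, -4.0, -0.9, -1.8, -2.4, -2.0, -2.7
Mean of differences = -2.3222
Numerator Σ(Δy_t−Δȳ)(Δy_{t+1}−Δȳ) = -3.3027
Denominator Σ(Δy_t−Δȳ)² = 6.5156
r_1(Δy) = -3.3027 / 6.5156 = -0.507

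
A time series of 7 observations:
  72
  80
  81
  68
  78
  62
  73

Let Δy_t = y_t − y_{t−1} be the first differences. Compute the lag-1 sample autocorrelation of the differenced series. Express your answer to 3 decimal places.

-0.658

First differences Δy: 8, 1, -13, 10, -16, 11
Mean of differences = 0.1667
Numerator Σ(Δy_t−Δȳ)(Δy_{t+1}−Δȳ) = -468.0278
Denominator Σ(Δy_t−Δȳ)² = 710.8333
r_1(Δy) = -468.0278 / 710.8333 = -0.658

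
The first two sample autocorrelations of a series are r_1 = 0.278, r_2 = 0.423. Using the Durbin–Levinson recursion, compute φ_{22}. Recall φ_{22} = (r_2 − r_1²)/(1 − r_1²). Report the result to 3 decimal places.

0.375

φ_{22} = (r_2 − r_1²) / (1 − r_1²)
r_1² = (0.278)² = 0.077284
Numerator = 0.423 − 0.0773 = 0.3457; denominator = 1 − 0.0773 = 0.9227
φ_{22} = 0.3457 / 0.9227 = 0.375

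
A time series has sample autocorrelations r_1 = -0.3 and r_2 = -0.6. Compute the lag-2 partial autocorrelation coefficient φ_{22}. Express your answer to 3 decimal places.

φ_{22} = (r_2 − r_1²) / (1 − r_1²)
r_1² = (-0.3)² = 0.09
Numerator = -0.6 − 0.0900 = -0.6900; denominator = 1 − 0.0900 = 0.9100
φ_{22} = -0.6900 / 0.9100 = -0.758

-0.758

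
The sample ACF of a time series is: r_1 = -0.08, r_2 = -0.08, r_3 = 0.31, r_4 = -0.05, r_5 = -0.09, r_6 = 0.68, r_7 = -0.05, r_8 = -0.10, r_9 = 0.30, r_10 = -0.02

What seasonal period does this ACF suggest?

The largest autocorrelation is r_6 = 0.68; the remaining lags stay at or below 0.31.
The dominant spike at lag 6 indicates a seasonal period of 6.

6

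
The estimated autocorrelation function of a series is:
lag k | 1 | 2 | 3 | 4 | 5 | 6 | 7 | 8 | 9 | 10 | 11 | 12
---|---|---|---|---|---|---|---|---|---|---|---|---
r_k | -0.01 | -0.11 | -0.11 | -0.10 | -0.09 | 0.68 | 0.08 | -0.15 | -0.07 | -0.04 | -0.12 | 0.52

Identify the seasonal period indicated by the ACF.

6

The largest autocorrelation is r_6 = 0.68, with a weaker echo at lag 12 (0.52); the remaining lags stay at or below 0.08.
The dominant spike at lag 6 indicates a seasonal period of 6.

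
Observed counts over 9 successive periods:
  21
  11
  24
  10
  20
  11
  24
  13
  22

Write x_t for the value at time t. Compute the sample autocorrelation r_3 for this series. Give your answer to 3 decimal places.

Mean x̄ = (21 + 11 + 24 + 10 + 20 + 11 + 24 + 13 + 22)/9 = 17.3333
Σ(x_t−x̄)(x_{t+3}−x̄) = (-26.8889) + (-16.8889) + (-42.2222) + (-48.8889) + (-11.5556) + (-29.5556) = -176.0000
Denominator Σ(x_t−x̄)² = 284.0000
r_3 = -176.0000 / 284.0000 = -0.620

-0.620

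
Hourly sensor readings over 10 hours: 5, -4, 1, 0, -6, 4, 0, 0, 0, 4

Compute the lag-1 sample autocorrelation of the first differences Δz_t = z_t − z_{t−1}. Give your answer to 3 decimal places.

-0.522

First differences Δz: -9, 5, -1, -6, 10, -4, 0, 0, 4
Mean of differences = -0.1111
Numerator Σ(Δz_t−Δz̄)(Δz_{t+1}−Δz̄) = -143.5679
Denominator Σ(Δz_t−Δz̄)² = 274.8889
r_1(Δz) = -143.5679 / 274.8889 = -0.522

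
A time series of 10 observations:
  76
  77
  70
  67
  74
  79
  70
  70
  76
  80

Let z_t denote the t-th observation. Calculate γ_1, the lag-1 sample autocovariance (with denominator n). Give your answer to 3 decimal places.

2.109

Mean z̄ = (76 + 77 + 70 + 67 + 74 + 79 + 70 + 70 + 76 + 80)/10 = 73.9000
Σ_{t=1}^{9}(z_t−z̄)(z_{t+1}−z̄) = 21.0900
γ_1 = 21.0900 / 10 = 2.109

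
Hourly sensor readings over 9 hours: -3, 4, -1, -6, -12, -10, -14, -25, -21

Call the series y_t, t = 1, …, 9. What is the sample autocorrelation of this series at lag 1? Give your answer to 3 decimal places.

Mean ȳ = (-3 + 4 − 1 − 6 − 12 − 10 − 14 − 25 − 21)/9 = -9.7778
Numerator Σ_{t=1}^{8}(y_t−ȳ)(y_{t+1}−ȳ) = 475.6173
Denominator Σ(y_t−ȳ)² = 707.5556
r_1 = 475.6173 / 707.5556 = 0.672

0.672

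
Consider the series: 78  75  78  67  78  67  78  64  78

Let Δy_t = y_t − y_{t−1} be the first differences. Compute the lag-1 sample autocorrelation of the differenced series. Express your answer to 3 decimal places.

First differences Δy: -3, 3, -11, 11, -11, 11, -14, 14
Mean of differences = 0.0000
Numerator Σ(Δy_t−Δȳ)(Δy_{t+1}−Δȳ) = -755.0000
Denominator Σ(Δy_t−Δȳ)² = 894.0000
r_1(Δy) = -755.0000 / 894.0000 = -0.845

-0.845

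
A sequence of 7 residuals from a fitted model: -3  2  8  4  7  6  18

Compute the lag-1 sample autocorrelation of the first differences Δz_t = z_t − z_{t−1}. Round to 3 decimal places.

First differences Δz: 5, 6, -4, 3, -1, 12
Mean of differences = 3.5000
Numerator Σ(Δz_t−Δz̄)(Δz_{t+1}−Δz̄) = -47.2500
Denominator Σ(Δz_t−Δz̄)² = 157.5000
r_1(Δz) = -47.2500 / 157.5000 = -0.300

-0.300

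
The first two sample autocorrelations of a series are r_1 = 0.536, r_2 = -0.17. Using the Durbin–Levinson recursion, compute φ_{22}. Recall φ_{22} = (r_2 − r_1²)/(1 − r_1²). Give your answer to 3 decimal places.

-0.642

φ_{22} = (r_2 − r_1²) / (1 − r_1²)
r_1² = (0.536)² = 0.287296
Numerator = -0.17 − 0.2873 = -0.4573; denominator = 1 − 0.2873 = 0.7127
φ_{22} = -0.4573 / 0.7127 = -0.642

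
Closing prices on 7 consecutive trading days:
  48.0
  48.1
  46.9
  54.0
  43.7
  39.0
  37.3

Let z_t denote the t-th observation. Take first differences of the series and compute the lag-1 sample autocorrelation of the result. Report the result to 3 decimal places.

First differences Δz: 0.1, -1.2, 7.1, -10.3, -4.7, -1.7
Mean of differences = -1.7833
Numerator Σ(Δz_t−Δz̄)(Δz_{t+1}−Δz̄) = -44.7786
Denominator Σ(Δz_t−Δz̄)² = 163.8483
r_1(Δz) = -44.7786 / 163.8483 = -0.273

-0.273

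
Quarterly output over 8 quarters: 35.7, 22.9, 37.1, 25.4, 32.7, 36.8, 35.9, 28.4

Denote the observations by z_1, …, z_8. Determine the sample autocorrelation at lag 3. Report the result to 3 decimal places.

-0.163

Mean z̄ = (35.7 + 22.9 + 37.1 + 25.4 + 32.7 + 36.8 + 35.9 + 28.4)/8 = 31.8625
Σ(z_t−z̄)(z_{t+3}−z̄) = (-24.7998) + (-7.5061) + (25.8602) + (-26.0923) + (-2.8998) = -35.4380
Denominator Σ(z_t−z̄)² = 217.6188
r_3 = -35.4380 / 217.6188 = -0.163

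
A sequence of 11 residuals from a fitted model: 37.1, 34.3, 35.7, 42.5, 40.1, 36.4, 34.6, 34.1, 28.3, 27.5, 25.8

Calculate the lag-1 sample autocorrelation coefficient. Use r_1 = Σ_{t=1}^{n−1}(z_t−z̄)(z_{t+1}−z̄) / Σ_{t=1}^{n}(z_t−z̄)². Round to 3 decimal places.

Mean z̄ = (37.1 + 34.3 + 35.7 + 42.5 + 40.1 + 36.4 + 34.6 + 34.1 + 28.3 + 27.5 + 25.8)/11 = 34.2182
Numerator Σ_{t=1}^{10}(z_t−z̄)(z_{t+1}−z̄) = 171.9760
Denominator Σ(z_t−z̄)² = 269.6364
r_1 = 171.9760 / 269.6364 = 0.638

0.638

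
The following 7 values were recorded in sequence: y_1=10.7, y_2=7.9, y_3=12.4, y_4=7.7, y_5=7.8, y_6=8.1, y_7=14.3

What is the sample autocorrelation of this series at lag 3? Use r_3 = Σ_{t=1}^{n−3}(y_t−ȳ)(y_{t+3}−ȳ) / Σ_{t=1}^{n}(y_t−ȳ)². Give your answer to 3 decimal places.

Mean ȳ = (10.7 + 7.9 + 12.4 + 7.7 + 7.8 + 8.1 + 14.3)/7 = 9.8429
Σ(y_t−ȳ)(y_{t+3}−ȳ) = (-1.8367) + (3.9690) + (-4.4567) + (-9.5510) = -11.8755
Denominator Σ(y_t−ȳ)² = 42.7171
r_3 = -11.8755 / 42.7171 = -0.278

-0.278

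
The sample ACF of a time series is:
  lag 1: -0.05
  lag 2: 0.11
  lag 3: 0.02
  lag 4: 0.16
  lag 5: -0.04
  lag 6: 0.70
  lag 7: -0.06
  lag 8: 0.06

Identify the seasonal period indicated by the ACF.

6

The largest autocorrelation is r_6 = 0.70; the remaining lags stay at or below 0.16.
The dominant spike at lag 6 indicates a seasonal period of 6.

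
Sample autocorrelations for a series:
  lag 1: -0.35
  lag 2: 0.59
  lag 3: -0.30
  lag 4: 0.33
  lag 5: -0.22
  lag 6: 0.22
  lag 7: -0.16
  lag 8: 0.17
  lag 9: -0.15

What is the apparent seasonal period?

The largest autocorrelation is r_2 = 0.59, with weaker echoes at lags 4 (0.33), 6 (0.22) and 8 (0.17); the remaining lags stay at or below -0.15.
The dominant spike at lag 2 indicates a seasonal period of 2.

2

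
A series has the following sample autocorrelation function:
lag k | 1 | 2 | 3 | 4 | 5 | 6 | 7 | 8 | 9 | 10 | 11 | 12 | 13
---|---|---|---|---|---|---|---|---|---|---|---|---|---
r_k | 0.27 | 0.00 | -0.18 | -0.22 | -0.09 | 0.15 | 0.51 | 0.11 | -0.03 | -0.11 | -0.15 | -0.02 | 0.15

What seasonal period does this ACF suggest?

The largest autocorrelation is r_7 = 0.51; the remaining lags stay at or below 0.27. The elevated value at lag 1 (0.27), dropping to 0.00 at lag 2, reflects decaying short-term dependence rather than seasonality.
The dominant spike at lag 7 indicates a seasonal period of 7.

7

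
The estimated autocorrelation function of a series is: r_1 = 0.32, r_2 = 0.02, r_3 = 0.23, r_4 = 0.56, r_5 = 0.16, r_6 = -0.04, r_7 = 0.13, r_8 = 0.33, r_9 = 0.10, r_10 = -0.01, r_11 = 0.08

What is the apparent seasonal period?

The largest autocorrelation is r_4 = 0.56, with a weaker echo at lag 8 (0.33); the remaining lags stay at or below 0.32. The elevated value at lag 1 (0.32), dropping to 0.02 at lag 2, reflects decaying short-term dependence rather than seasonality.
The dominant spike at lag 4 indicates a seasonal period of 4.

4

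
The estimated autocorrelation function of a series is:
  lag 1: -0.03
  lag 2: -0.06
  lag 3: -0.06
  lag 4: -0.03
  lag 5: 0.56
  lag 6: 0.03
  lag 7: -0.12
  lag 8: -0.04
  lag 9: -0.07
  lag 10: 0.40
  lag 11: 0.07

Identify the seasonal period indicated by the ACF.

5

The largest autocorrelation is r_5 = 0.56, with a weaker echo at lag 10 (0.40); the remaining lags stay at or below 0.07.
The dominant spike at lag 5 indicates a seasonal period of 5.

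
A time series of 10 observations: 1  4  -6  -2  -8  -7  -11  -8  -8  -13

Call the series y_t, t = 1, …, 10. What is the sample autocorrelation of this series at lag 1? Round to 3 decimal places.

0.384

Mean ȳ = (1 + 4 − 6 − 2 − 8 − 7 − 11 − 8 − 8 − 13)/10 = -5.8000
Numerator Σ_{t=1}^{9}(y_t−ȳ)(y_{t+1}−ȳ) = 96.5600
Denominator Σ(y_t−ȳ)² = 251.6000
r_1 = 96.5600 / 251.6000 = 0.384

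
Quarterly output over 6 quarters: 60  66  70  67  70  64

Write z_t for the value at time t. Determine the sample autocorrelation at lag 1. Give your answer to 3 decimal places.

-0.021

Mean z̄ = (60 + 66 + 70 + 67 + 70 + 64)/6 = 66.1667
Deviations from mean: -6.1667, -0.1667, 3.8333, 0.8333, 3.8333, -2.1667
Σ(z_t−z̄)(z_{t+1}−z̄) = (1.0278) + (-0.6389) + (3.1944) + (3.1944) + (-8.3056) = -1.5278
Denominator Σ(z_t−z̄)² = 72.8333
r_1 = -1.5278 / 72.8333 = -0.021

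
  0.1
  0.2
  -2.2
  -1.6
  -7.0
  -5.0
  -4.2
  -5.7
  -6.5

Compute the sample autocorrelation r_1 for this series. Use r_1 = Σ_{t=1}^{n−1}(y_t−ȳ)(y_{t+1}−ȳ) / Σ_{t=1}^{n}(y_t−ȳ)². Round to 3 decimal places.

0.466

Mean ȳ = (0.1 + 0.2 − 2.2 − 1.6 − 7.0 − 5.0 − 4.2 − 5.7 − 6.5)/9 = -3.5444
Numerator Σ_{t=1}^{8}(y_t−ȳ)(y_{t+1}−ȳ) = 28.3436
Denominator Σ(y_t−ȳ)² = 60.7622
r_1 = 28.3436 / 60.7622 = 0.466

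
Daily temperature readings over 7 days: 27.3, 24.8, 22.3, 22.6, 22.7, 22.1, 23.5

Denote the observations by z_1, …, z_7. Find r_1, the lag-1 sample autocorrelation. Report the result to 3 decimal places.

0.317

Mean z̄ = (27.3 + 24.8 + 22.3 + 22.6 + 22.7 + 22.1 + 23.5)/7 = 23.6143
Σ(z_t−z̄)(z_{t+1}−z̄) = (4.3702) + (-1.5584) + (1.3331) + (0.9273) + (1.3845) + (0.1731) = 6.6298
Denominator Σ(z_t−z̄)² = 20.8886
r_1 = 6.6298 / 20.8886 = 0.317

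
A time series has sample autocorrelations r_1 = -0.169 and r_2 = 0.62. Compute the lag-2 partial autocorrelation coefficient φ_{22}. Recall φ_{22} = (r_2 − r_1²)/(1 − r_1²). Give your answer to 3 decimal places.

0.609

φ_{22} = (r_2 − r_1²) / (1 − r_1²)
r_1² = (-0.169)² = 0.028561
Numerator = 0.62 − 0.0286 = 0.5914; denominator = 1 − 0.0286 = 0.9714
φ_{22} = 0.5914 / 0.9714 = 0.609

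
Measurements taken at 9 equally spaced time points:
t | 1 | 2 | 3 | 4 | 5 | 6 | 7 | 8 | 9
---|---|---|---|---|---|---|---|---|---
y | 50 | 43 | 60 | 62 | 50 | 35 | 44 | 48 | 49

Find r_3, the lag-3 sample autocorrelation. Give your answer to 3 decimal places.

-0.387

Mean ȳ = (50 + 43 + 60 + 62 + 50 + 35 + 44 + 48 + 49)/9 = 49.0000
Numerator Σ_{t=1}^{6}(y_t−ȳ)(y_{t+3}−ȳ) = -213.0000
Denominator Σ(y_t−ȳ)² = 550.0000
r_3 = -213.0000 / 550.0000 = -0.387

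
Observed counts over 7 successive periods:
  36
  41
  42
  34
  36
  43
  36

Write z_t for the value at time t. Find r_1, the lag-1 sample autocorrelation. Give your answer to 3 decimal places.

-0.307

Mean z̄ = (36 + 41 + 42 + 34 + 36 + 43 + 36)/7 = 38.2857
Deviations from mean: -2.2857, 2.7143, 3.7143, -4.2857, -2.2857, 4.7143, -2.2857
Σ(z_t−z̄)(z_{t+1}−z̄) = (-6.2041) + (10.0816) + (-15.9184) + (9.7959) + (-10.7755) + (-10.7755) = -23.7959
Denominator Σ(z_t−z̄)² = 77.4286
r_1 = -23.7959 / 77.4286 = -0.307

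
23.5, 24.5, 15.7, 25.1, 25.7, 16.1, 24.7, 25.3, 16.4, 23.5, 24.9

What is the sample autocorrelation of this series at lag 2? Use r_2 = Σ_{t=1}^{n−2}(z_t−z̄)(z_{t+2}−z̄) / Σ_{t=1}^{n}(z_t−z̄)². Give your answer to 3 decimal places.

Mean z̄ = (23.5 + 24.5 + 15.7 + 25.1 + 25.7 + 16.1 + 24.7 + 25.3 + 16.4 + 23.5 + 24.9)/11 = 22.3091
Numerator Σ_{t=1}^{9}(z_t−z̄)(z_{t+2}−z̄) = -77.8356
Denominator Σ(z_t−z̄)² = 165.4491
r_2 = -77.8356 / 165.4491 = -0.470

-0.470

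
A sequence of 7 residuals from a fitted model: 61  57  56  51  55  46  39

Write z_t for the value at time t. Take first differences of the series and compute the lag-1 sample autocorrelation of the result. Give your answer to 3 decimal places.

First differences Δz: -4, -1, -5, 4, -9, -7
Mean of differences = -3.6667
Numerator Σ(Δz_t−Δz̄)(Δz_{t+1}−Δz̄) = -37.7778
Denominator Σ(Δz_t−Δz̄)² = 107.3333
r_1(Δz) = -37.7778 / 107.3333 = -0.352

-0.352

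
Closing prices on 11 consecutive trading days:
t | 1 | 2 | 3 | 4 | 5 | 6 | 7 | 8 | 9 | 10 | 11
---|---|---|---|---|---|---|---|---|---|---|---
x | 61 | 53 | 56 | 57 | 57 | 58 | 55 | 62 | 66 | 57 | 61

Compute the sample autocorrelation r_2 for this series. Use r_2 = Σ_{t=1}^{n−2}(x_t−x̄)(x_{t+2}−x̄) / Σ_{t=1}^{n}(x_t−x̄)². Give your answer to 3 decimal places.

Mean x̄ = (61 + 53 + 56 + 57 + 57 + 58 + 55 + 62 + 66 + 57 + 61)/11 = 58.4545
Numerator Σ_{t=1}^{9}(x_t−x̄)(x_{t+2}−x̄) = -2.6860
Denominator Σ(x_t−x̄)² = 136.7273
r_2 = -2.6860 / 136.7273 = -0.020

-0.020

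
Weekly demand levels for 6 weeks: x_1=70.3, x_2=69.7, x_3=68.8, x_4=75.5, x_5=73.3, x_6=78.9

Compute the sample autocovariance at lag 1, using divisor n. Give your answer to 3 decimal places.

Mean x̄ = (70.3 + 69.7 + 68.8 + 75.5 + 73.3 + 78.9)/6 = 72.7500
Deviations: -2.4500, -3.0500, -3.9500, 2.7500, 0.5500, 6.1500
Σ_{t=1}^{5}(x_t−x̄)(x_{t+1}−x̄) = 13.5525
γ_1 = 13.5525 / 6 = 2.259

2.259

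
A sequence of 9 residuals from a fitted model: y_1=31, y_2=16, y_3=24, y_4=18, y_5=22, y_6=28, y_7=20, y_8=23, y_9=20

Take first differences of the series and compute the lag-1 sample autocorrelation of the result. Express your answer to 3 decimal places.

First differences Δy: -15, 8, -6, 4, 6, -8, 3, -3
Mean of differences = -1.3750
Numerator Σ(Δy_t−Δȳ)(Δy_{t+1}−Δȳ) = -241.2656
Denominator Σ(Δy_t−Δȳ)² = 443.8750
r_1(Δy) = -241.2656 / 443.8750 = -0.544

-0.544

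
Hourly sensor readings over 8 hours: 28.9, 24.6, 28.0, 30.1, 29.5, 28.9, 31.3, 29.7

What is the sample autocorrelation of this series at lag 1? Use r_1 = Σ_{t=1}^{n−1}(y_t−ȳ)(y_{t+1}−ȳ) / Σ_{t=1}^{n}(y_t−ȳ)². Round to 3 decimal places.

0.197

Mean ȳ = (28.9 + 24.6 + 28.0 + 30.1 + 29.5 + 28.9 + 31.3 + 29.7)/8 = 28.8750
Σ(y_t−ȳ)(y_{t+1}−ȳ) = (-0.1069) + (3.7406) + (-1.0719) + (0.7656) + (0.0156) + (0.0606) + (2.0006) = 5.4044
Denominator Σ(y_t−ȳ)² = 27.4950
r_1 = 5.4044 / 27.4950 = 0.197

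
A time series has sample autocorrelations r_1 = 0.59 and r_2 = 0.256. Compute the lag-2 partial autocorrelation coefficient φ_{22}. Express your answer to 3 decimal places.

-0.141

φ_{22} = (r_2 − r_1²) / (1 − r_1²)
r_1² = (0.59)² = 0.3481
Numerator = 0.256 − 0.3481 = -0.0921; denominator = 1 − 0.3481 = 0.6519
φ_{22} = -0.0921 / 0.6519 = -0.141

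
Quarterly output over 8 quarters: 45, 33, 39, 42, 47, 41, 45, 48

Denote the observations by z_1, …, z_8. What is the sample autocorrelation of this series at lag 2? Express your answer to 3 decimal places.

-0.095

Mean z̄ = (45 + 33 + 39 + 42 + 47 + 41 + 45 + 48)/8 = 42.5000
Σ(z_t−z̄)(z_{t+2}−z̄) = (-8.7500) + (4.7500) + (-15.7500) + (0.7500) + (11.2500) + (-8.2500) = -16.0000
Denominator Σ(z_t−z̄)² = 168.0000
r_2 = -16.0000 / 168.0000 = -0.095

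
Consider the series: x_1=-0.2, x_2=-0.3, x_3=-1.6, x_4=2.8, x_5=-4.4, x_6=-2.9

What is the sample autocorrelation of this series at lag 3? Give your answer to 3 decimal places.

0.057

Mean x̄ = (-0.2 − 0.3 − 1.6 + 2.8 − 4.4 − 2.9)/6 = -1.1000
Deviations from mean: 0.9000, 0.8000, -0.5000, 3.9000, -3.3000, -1.8000
Σ(x_t−x̄)(x_{t+3}−x̄) = (3.5100) + (-2.6400) + (0.9000) = 1.7700
Denominator Σ(x_t−x̄)² = 31.0400
r_3 = 1.7700 / 31.0400 = 0.057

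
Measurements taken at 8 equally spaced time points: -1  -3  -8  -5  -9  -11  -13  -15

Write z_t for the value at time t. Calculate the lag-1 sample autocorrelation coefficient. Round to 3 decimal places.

Mean z̄ = (-1 − 3 − 8 − 5 − 9 − 11 − 13 − 15)/8 = -8.1250
Deviations from mean: 7.1250, 5.1250, 0.1250, 3.1250, -0.8750, -2.8750, -4.8750, -6.8750
Numerator Σ_{t=1}^{7}(z_t−z̄)(z_{t+1}−z̄) = 84.8594
Denominator Σ(z_t−z̄)² = 166.8750
r_1 = 84.8594 / 166.8750 = 0.509

0.509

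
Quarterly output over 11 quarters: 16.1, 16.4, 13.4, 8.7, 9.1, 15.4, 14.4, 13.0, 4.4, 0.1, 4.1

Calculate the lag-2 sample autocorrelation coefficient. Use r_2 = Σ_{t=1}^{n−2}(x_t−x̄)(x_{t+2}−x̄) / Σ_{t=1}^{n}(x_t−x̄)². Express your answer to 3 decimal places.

-0.035

Mean x̄ = (16.1 + 16.4 + 13.4 + 8.7 + 9.1 + 15.4 + 14.4 + 13.0 + 4.4 + 0.1 + 4.1)/11 = 10.4636
Numerator Σ_{t=1}^{9}(x_t−x̄)(x_{t+2}−x̄) = -11.0445
Denominator Σ(x_t−x̄)² = 311.5655
r_2 = -11.0445 / 311.5655 = -0.035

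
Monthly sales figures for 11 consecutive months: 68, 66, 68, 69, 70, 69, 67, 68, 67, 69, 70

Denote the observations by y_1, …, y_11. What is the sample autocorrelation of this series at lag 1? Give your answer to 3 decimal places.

0.226

Mean ȳ = (68 + 66 + 68 + 69 + 70 + 69 + 67 + 68 + 67 + 69 + 70)/11 = 68.2727
Numerator Σ_{t=1}^{10}(y_t−ȳ)(y_{t+1}−ȳ) = 3.6529
Denominator Σ(y_t−ȳ)² = 16.1818
r_1 = 3.6529 / 16.1818 = 0.226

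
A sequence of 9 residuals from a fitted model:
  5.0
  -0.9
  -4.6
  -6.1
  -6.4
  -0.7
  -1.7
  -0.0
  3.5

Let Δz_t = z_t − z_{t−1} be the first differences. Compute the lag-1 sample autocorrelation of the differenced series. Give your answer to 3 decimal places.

First differences Δz: -5.9, -3.7, -1.5, -0.3, 5.7, -1.0, 1.7, 3.5
Mean of differences = -0.1875
Numerator Σ(Δz_t−Δz̄)(Δz_{t+1}−Δz̄) = 24.8036
Denominator Σ(Δz_t−Δz̄)² = 99.1888
r_1(Δz) = 24.8036 / 99.1888 = 0.250

0.250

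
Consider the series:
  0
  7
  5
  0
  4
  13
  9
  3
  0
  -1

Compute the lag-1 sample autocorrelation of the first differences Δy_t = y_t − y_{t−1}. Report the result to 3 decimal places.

0.085

First differences Δy: 7, -2, -5, 4, 9, -4, -6, -3, -1
Mean of differences = -0.1111
Numerator Σ(Δy_t−Δȳ)(Δy_{t+1}−Δȳ) = 20.2099
Denominator Σ(Δy_t−Δȳ)² = 236.8889
r_1(Δy) = 20.2099 / 236.8889 = 0.085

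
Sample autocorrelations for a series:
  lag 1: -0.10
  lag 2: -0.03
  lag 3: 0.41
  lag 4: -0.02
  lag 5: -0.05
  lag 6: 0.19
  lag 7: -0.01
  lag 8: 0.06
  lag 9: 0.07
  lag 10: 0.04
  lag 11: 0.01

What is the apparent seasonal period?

The largest autocorrelation is r_3 = 0.41, with a weaker echo at lag 6 (0.19); the remaining lags stay at or below 0.07.
The dominant spike at lag 3 indicates a seasonal period of 3.

3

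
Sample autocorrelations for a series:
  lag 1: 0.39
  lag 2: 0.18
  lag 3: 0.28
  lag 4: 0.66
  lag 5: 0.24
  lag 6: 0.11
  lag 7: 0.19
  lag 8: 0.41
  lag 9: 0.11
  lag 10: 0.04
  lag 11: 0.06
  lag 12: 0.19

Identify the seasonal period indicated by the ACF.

4

The largest autocorrelation is r_4 = 0.66, with a weaker echo at lag 8 (0.41); the remaining lags stay at or below 0.39. The elevated value at lag 1 (0.39), dropping to 0.18 at lag 2, reflects decaying short-term dependence rather than seasonality.
The dominant spike at lag 4 indicates a seasonal period of 4.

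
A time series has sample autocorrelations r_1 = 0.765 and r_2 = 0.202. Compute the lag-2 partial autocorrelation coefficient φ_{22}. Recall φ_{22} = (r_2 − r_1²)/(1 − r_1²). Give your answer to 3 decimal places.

-0.924

φ_{22} = (r_2 − r_1²) / (1 − r_1²)
r_1² = (0.765)² = 0.585225
Numerator = 0.202 − 0.5852 = -0.3832; denominator = 1 − 0.5852 = 0.4148
φ_{22} = -0.3832 / 0.4148 = -0.924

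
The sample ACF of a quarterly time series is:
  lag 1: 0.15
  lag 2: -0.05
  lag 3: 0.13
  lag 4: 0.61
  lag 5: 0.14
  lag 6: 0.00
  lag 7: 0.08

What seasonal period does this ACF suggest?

The largest autocorrelation is r_4 = 0.61; the remaining lags stay at or below 0.15.
The dominant spike at lag 4 indicates a seasonal period of 4.

4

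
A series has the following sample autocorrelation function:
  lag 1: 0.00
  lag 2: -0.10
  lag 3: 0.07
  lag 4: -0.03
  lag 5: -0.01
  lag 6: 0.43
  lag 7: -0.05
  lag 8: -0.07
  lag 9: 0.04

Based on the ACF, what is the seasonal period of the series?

6

The largest autocorrelation is r_6 = 0.43; the remaining lags stay at or below 0.07.
The dominant spike at lag 6 indicates a seasonal period of 6.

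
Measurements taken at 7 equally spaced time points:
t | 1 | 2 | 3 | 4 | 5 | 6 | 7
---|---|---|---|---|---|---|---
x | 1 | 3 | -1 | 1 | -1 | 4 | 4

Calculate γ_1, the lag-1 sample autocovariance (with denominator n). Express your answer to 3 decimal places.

-0.271

Mean x̄ = (1 + 3 − 1 + 1 − 1 + 4 + 4)/7 = 1.5714
Deviations: -0.5714, 1.4286, -2.5714, -0.5714, -2.5714, 2.4286, 2.4286
Σ_{t=1}^{6}(x_t−x̄)(x_{t+1}−x̄) = -1.8980
γ_1 = -1.8980 / 7 = -0.271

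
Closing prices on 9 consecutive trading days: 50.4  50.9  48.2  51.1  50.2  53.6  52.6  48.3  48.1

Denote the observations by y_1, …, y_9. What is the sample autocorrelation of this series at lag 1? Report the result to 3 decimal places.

Mean ȳ = (50.4 + 50.9 + 48.2 + 51.1 + 50.2 + 53.6 + 52.6 + 48.3 + 48.1)/9 = 50.3778
Numerator Σ_{t=1}^{8}(y_t−ȳ)(y_{t+1}−ȳ) = 3.8762
Denominator Σ(y_t−ȳ)² = 30.3956
r_1 = 3.8762 / 30.3956 = 0.128

0.128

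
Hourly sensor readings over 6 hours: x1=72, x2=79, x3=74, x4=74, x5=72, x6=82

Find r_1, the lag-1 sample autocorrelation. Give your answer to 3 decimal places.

Mean x̄ = (72 + 79 + 74 + 74 + 72 + 82)/6 = 75.5000
Numerator Σ_{t=1}^{5}(x_t−x̄)(x_{t+1}−x̄) = -32.7500
Denominator Σ(x_t−x̄)² = 83.5000
r_1 = -32.7500 / 83.5000 = -0.392

-0.392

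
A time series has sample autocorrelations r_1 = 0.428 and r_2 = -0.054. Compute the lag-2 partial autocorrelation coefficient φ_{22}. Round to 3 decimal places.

φ_{22} = (r_2 − r_1²) / (1 − r_1²)
r_1² = (0.428)² = 0.183184
Numerator = -0.054 − 0.1832 = -0.2372; denominator = 1 − 0.1832 = 0.8168
φ_{22} = -0.2372 / 0.8168 = -0.290

-0.290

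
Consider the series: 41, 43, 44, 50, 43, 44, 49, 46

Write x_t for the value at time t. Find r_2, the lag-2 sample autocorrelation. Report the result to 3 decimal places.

-0.265

Mean x̄ = (41 + 43 + 44 + 50 + 43 + 44 + 49 + 46)/8 = 45.0000
Σ(x_t−x̄)(x_{t+2}−x̄) = (4.0000) + (-10.0000) + (2.0000) + (-5.0000) + (-8.0000) + (-1.0000) = -18.0000
Denominator Σ(x_t−x̄)² = 68.0000
r_2 = -18.0000 / 68.0000 = -0.265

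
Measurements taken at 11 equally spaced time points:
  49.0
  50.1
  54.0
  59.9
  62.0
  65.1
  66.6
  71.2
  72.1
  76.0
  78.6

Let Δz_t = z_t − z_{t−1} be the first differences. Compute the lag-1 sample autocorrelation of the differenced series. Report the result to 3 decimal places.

-0.415

First differences Δz: 1.1, 3.9, 5.9, 2.1, 3.1, 1.5, 4.6, 0.9, 3.9, 2.6
Mean of differences = 2.9600
Numerator Σ(Δz_t−Δz̄)(Δz_{t+1}−Δz̄) = -9.8856
Denominator Σ(Δz_t−Δz̄)² = 23.8240
r_1(Δz) = -9.8856 / 23.8240 = -0.415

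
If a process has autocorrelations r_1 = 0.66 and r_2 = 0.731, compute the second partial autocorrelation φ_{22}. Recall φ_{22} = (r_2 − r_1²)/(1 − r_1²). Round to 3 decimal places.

0.523

φ_{22} = (r_2 − r_1²) / (1 − r_1²)
r_1² = (0.66)² = 0.4356
Numerator = 0.731 − 0.4356 = 0.2954; denominator = 1 − 0.4356 = 0.5644
φ_{22} = 0.2954 / 0.5644 = 0.523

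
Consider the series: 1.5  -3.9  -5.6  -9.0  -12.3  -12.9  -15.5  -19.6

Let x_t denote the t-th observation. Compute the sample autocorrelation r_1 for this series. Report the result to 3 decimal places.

Mean x̄ = (1.5 − 3.9 − 5.6 − 9.0 − 12.3 − 12.9 − 15.5 − 19.6)/8 = -9.6625
Deviations from mean: 11.1625, 5.7625, 4.0625, 0.6625, -2.6375, -3.2375, -5.8375, -9.9375
Σ(x_t−x̄)(x_{t+1}−x̄) = (64.3239) + (23.4102) + (2.6914) + (-1.7473) + (8.5389) + (18.8989) + (58.0102) = 174.1261
Denominator Σ(x_t−x̄)² = 325.0188
r_1 = 174.1261 / 325.0188 = 0.536

0.536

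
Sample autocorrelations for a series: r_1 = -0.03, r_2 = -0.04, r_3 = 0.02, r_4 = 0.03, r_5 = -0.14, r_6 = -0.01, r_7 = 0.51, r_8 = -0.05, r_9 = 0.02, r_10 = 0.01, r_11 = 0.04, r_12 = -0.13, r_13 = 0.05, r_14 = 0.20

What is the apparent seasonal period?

The largest autocorrelation is r_7 = 0.51, with a weaker echo at lag 14 (0.20); the remaining lags stay at or below 0.05.
The dominant spike at lag 7 indicates a seasonal period of 7.

7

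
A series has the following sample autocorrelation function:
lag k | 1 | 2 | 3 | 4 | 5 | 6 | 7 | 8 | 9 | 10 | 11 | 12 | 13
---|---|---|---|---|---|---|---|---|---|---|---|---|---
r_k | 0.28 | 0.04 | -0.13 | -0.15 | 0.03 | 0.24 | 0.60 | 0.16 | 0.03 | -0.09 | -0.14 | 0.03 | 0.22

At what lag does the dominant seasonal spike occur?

7

The largest autocorrelation is r_7 = 0.60; the remaining lags stay at or below 0.28. The elevated value at lag 1 (0.28), dropping to 0.04 at lag 2, reflects decaying short-term dependence rather than seasonality.
The dominant spike at lag 7 indicates a seasonal period of 7.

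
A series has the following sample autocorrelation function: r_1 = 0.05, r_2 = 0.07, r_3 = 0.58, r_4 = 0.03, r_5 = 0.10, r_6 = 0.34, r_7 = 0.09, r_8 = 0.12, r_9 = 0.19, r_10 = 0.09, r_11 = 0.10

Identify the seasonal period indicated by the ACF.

The largest autocorrelation is r_3 = 0.58, with weaker echoes at lags 6 (0.34) and 9 (0.19); the remaining lags stay at or below 0.12.
The dominant spike at lag 3 indicates a seasonal period of 3.

3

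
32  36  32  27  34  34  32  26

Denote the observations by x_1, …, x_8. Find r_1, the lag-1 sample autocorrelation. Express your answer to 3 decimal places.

-0.060

Mean x̄ = (32 + 36 + 32 + 27 + 34 + 34 + 32 + 26)/8 = 31.6250
Σ(x_t−x̄)(x_{t+1}−x̄) = (1.6406) + (1.6406) + (-1.7344) + (-10.9844) + (5.6406) + (0.8906) + (-2.1094) = -5.0156
Denominator Σ(x_t−x̄)² = 83.8750
r_1 = -5.0156 / 83.8750 = -0.060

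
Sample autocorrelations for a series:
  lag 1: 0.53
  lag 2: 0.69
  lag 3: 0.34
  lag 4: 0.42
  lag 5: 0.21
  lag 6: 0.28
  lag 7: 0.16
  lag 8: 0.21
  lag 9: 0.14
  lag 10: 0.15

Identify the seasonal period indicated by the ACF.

The largest autocorrelation is r_2 = 0.69; the remaining lags stay at or below 0.53.
The dominant spike at lag 2 indicates a seasonal period of 2.

2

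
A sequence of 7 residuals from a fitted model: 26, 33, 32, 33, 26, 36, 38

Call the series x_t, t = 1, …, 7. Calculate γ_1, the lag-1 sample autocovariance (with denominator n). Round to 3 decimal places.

-1.714

Mean x̄ = (26 + 33 + 32 + 33 + 26 + 36 + 38)/7 = 32.0000
Deviations: -6.0000, 1.0000, 0.0000, 1.0000, -6.0000, 4.0000, 6.0000
Σ_{t=1}^{6}(x_t−x̄)(x_{t+1}−x̄) = -12.0000
γ_1 = -12.0000 / 7 = -1.714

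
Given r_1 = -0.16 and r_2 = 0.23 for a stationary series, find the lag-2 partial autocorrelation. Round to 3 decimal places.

φ_{22} = (r_2 − r_1²) / (1 − r_1²)
r_1² = (-0.16)² = 0.0256
Numerator = 0.23 − 0.0256 = 0.2044; denominator = 1 − 0.0256 = 0.9744
φ_{22} = 0.2044 / 0.9744 = 0.210

0.210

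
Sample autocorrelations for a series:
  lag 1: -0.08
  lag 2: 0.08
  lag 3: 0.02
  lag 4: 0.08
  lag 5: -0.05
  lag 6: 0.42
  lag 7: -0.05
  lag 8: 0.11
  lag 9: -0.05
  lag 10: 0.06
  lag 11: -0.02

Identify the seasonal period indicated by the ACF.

6

The largest autocorrelation is r_6 = 0.42; the remaining lags stay at or below 0.11.
The dominant spike at lag 6 indicates a seasonal period of 6.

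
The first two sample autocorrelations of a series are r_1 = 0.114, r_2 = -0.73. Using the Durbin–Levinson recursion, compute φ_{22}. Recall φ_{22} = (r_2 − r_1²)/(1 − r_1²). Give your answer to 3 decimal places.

-0.753

φ_{22} = (r_2 − r_1²) / (1 − r_1²)
r_1² = (0.114)² = 0.012996
Numerator = -0.73 − 0.0130 = -0.7430; denominator = 1 − 0.0130 = 0.9870
φ_{22} = -0.7430 / 0.9870 = -0.753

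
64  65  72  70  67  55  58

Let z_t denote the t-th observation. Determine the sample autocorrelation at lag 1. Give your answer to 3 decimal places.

0.430

Mean z̄ = (64 + 65 + 72 + 70 + 67 + 55 + 58)/7 = 64.4286
Deviations from mean: -0.4286, 0.5714, 7.5714, 5.5714, 2.5714, -9.4286, -6.4286
Σ(z_t−z̄)(z_{t+1}−z̄) = (-0.2449) + (4.3265) + (42.1837) + (14.3265) + (-24.2449) + (60.6122) = 96.9592
Denominator Σ(z_t−z̄)² = 225.7143
r_1 = 96.9592 / 225.7143 = 0.430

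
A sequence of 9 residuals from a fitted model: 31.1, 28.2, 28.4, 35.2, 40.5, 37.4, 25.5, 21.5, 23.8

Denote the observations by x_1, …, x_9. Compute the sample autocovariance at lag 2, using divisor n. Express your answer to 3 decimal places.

-8.308

Mean x̄ = (31.1 + 28.2 + 28.4 + 35.2 + 40.5 + 37.4 + 25.5 + 21.5 + 23.8)/9 = 30.1778
Σ_{t=1}^{7}(x_t−x̄)(x_{t+2}−x̄) = -74.7754
γ_2 = -74.7754 / 9 = -8.308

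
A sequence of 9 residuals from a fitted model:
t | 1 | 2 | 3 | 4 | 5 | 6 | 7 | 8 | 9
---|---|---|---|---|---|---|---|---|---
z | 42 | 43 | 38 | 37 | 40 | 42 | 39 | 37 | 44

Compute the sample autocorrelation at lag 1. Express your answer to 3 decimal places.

Mean z̄ = (42 + 43 + 38 + 37 + 40 + 42 + 39 + 37 + 44)/9 = 40.2222
Numerator Σ_{t=1}^{8}(z_t−z̄)(z_{t+1}−z̄) = -4.1605
Denominator Σ(z_t−z̄)² = 55.5556
r_1 = -4.1605 / 55.5556 = -0.075

-0.075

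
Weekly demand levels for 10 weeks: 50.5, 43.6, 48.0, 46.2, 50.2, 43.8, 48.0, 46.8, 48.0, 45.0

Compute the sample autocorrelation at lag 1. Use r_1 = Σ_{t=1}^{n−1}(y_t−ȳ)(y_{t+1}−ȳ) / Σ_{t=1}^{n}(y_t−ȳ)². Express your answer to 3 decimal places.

-0.664

Mean ȳ = (50.5 + 43.6 + 48.0 + 46.2 + 50.2 + 43.8 + 48.0 + 46.8 + 48.0 + 45.0)/10 = 47.0100
Numerator Σ_{t=1}^{9}(y_t−ȳ)(y_{t+1}−ȳ) = -34.4861
Denominator Σ(y_t−ȳ)² = 51.9690
r_1 = -34.4861 / 51.9690 = -0.664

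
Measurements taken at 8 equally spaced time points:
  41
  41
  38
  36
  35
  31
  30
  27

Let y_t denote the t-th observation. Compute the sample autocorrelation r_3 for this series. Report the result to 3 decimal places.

-0.058

Mean ȳ = (41 + 41 + 38 + 36 + 35 + 31 + 30 + 27)/8 = 34.8750
Deviations from mean: 6.1250, 6.1250, 3.1250, 1.1250, 0.1250, -3.8750, -4.8750, -7.8750
Numerator Σ_{t=1}^{5}(y_t−ȳ)(y_{t+3}−ȳ) = -10.9219
Denominator Σ(y_t−ȳ)² = 186.8750
r_3 = -10.9219 / 186.8750 = -0.058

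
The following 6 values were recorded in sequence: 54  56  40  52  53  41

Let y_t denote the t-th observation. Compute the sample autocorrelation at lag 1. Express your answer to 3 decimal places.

-0.316

Mean ȳ = (54 + 56 + 40 + 52 + 53 + 41)/6 = 49.3333
Deviations from mean: 4.6667, 6.6667, -9.3333, 2.6667, 3.6667, -8.3333
Σ(y_t−ȳ)(y_{t+1}−ȳ) = (31.1111) + (-62.2222) + (-24.8889) + (9.7778) + (-30.5556) = -76.7778
Denominator Σ(y_t−ȳ)² = 243.3333
r_1 = -76.7778 / 243.3333 = -0.316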